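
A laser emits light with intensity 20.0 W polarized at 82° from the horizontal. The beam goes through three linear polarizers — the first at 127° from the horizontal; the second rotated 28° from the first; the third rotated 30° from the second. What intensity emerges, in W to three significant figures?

I₁ = 20.0 W · cos²(45°) = 10 W.
I₂ = I₁ · cos²(28°) = 10 · 0.7796 = 7.796 W.
I₃ = I₂ · cos²(30°) = 7.796 · 0.75 = 5.847 W.

I ≈ 5.85 W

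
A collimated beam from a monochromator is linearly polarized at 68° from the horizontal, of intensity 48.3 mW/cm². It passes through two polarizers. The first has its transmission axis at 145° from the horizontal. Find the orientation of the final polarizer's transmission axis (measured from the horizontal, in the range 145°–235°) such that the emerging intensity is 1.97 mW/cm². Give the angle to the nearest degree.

θ ≈ 171°

I₁ = I₀ cos²(145° − 68°) = I₀ cos²(77°) = 0.0506 I₀.
Target fraction: 1.97 / 48.3 mW/cm² = 0.04079 of I₀.
Need I₂/I₀ = 0.04079, so cos²(θ − 145°) = 0.04079 / 0.0506 = 0.806.
θ − 145° = arccos(√0.806) = 26.1°, giving θ ≈ 145 + 26.1 = 171.1°.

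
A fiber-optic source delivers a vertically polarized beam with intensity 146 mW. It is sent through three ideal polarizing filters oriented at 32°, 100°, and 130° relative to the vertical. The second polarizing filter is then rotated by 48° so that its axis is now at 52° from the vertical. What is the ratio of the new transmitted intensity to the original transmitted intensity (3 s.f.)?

Before rotation:
I₁ = I₀ cos²(32° − 0°) = I₀ cos²(32°) = 0.7192 I₀.
I₂ = I₁ cos²(100° − 32°) = 0.7192 I₀ · cos²(68°) = 0.1009 I₀.
I₃ = I₂ cos²(130° − 100°) = 0.1009 I₀ · cos²(30°) = 0.07569 I₀.
After rotation:
I₁ = I₀ cos²(32° − 0°) = I₀ cos²(32°) = 0.7192 I₀.
I₂ = I₁ cos²(52° − 32°) = 0.7192 I₀ · cos²(20°) = 0.6351 I₀.
I₃ = I₂ cos²(130° − 52°) = 0.6351 I₀ · cos²(78°) = 0.02745 I₀.
Ratio = 0.02745 / 0.07569 = 0.3627.

I_new/I_old ≈ 0.363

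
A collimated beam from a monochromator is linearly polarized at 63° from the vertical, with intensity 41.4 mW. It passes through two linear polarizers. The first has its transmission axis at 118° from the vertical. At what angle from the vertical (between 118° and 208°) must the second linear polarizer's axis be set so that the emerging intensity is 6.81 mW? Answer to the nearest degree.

By Malus's law, I₁ = I₀ cos²(118° − 63°) = I₀ cos²(55°) = 0.329 I₀.
Target fraction: 6.81 / 41.4 mW = 0.1645 of I₀.
Need I₂/I₀ = 0.1645, so cos²(θ − 118°) = 0.1645 / 0.329 = 0.5.
θ − 118° = arccos(√0.5) = 45.0°, giving θ ≈ 118 + 45.0 = 163.0°.

θ ≈ 163°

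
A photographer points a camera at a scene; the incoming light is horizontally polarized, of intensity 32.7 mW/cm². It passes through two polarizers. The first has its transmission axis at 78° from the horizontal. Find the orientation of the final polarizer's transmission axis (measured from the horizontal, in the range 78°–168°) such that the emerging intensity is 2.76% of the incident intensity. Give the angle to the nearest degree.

I₁ = I₀ cos²(78° − 0°) = I₀ cos²(78°) = 0.04323 I₀.
Need I₂/I₀ = 0.0276, so cos²(θ − 78°) = 0.0276 / 0.04323 = 0.6385.
θ − 78° = arccos(√0.6385) = 37.0°, giving θ ≈ 78 + 37.0 = 115.0°.

θ ≈ 115°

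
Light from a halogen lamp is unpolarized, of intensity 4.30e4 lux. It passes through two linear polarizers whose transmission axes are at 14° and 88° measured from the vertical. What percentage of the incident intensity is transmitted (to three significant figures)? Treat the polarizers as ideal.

≈ 3.80%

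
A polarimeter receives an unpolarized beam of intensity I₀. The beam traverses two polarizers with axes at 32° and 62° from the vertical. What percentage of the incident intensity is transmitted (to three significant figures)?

Unpolarized light through the first polarizer → I₁ = ½ I₀, now polarized at 32°.
I₂ = I₁ cos²(62° − 32°) = 0.5 I₀ · cos²(30°) = 0.375 I₀.
That is 37.5% of the incident intensity.

≈ 37.5%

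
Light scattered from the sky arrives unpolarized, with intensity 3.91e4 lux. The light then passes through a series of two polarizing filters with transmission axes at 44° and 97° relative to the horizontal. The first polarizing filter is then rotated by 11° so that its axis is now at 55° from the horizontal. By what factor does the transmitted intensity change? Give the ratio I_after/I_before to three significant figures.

I_new/I_old ≈ 1.52

Before rotation:
Unpolarized light through the first polarizer → I₁ = ½ I₀, now polarized at 44°.
I₂ = I₁ cos²(97° − 44°) = 0.5 I₀ · cos²(53°) = 0.1811 I₀.
After rotation:
Unpolarized light through the first polarizer → I₁ = ½ I₀, now polarized at 55°.
I₂ = I₁ cos²(97° − 55°) = 0.5 I₀ · cos²(42°) = 0.2761 I₀.
Ratio = 0.2761 / 0.1811 = 1.525.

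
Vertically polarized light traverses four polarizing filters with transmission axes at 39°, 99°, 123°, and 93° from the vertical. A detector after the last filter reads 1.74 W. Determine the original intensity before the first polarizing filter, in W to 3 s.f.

By Malus's law, I₁ = I₀ cos²(39° − 0°) = I₀ cos²(39°) = 0.604 I₀.
I₂ = I₁ cos²(99° − 39°) = 0.604 I₀ · cos²(60°) = 0.151 I₀.
I₃ = I₂ cos²(123° − 99°) = 0.151 I₀ · cos²(24°) = 0.126 I₀.
I₄ = I₃ cos²(93° − 123°) = 0.126 I₀ · cos²(30°) = 0.09451 I₀.
So 1.74 W = 0.09451 I₀, giving I₀ = 1.74/0.09451 = 18.41 W.

I₀ ≈ 18.4 W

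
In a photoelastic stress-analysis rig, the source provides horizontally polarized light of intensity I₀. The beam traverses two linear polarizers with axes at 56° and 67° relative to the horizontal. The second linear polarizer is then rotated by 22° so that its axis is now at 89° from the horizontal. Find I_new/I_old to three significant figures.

Before rotation:
I₁ = I₀ cos²(56° − 0°) = I₀ cos²(56°) = 0.3127 I₀.
I₂ = I₁ cos²(67° − 56°) = 0.3127 I₀ · cos²(11°) = 0.3013 I₀.
After rotation:
I₁ = I₀ cos²(56° − 0°) = I₀ cos²(56°) = 0.3127 I₀.
I₂ = I₁ cos²(89° − 56°) = 0.3127 I₀ · cos²(33°) = 0.2199 I₀.
Ratio = 0.2199 / 0.3013 = 0.7299.

I_new/I_old ≈ 0.730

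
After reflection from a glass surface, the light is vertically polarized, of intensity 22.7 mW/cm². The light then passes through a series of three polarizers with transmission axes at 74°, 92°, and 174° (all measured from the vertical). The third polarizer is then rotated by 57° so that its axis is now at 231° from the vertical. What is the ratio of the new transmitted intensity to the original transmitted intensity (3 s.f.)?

I_new/I_old ≈ 29.4

Before rotation:
I₁ = I₀ cos²(74° − 0°) = I₀ cos²(74°) = 0.07598 I₀.
I₂ = I₁ cos²(92° − 74°) = 0.07598 I₀ · cos²(18°) = 0.06872 I₀.
I₃ = I₂ cos²(174° − 92°) = 0.06872 I₀ · cos²(82°) = 0.001331 I₀.
After rotation:
I₁ = I₀ cos²(74° − 0°) = I₀ cos²(74°) = 0.07598 I₀.
I₂ = I₁ cos²(92° − 74°) = 0.07598 I₀ · cos²(18°) = 0.06872 I₀.
Angle between axes 2 and 3: 41°. I₃ = 0.06872 I₀ · cos²(41°) = 0.03914 I₀.
Ratio = 0.03914 / 0.001331 = 29.41.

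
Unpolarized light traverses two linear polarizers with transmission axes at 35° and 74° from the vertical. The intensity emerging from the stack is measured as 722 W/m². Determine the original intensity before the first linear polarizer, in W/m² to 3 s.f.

I₀ ≈ 2390 W/m²

Unpolarized light through the first polarizer → I₁ = ½ I₀, now polarized at 35°.
I₂ = I₁ cos²(74° − 35°) = 0.5 I₀ · cos²(39°) = 0.302 I₀.
So 722 W/m² = 0.302 I₀, giving I₀ = 722/0.302 = 2391 W/m².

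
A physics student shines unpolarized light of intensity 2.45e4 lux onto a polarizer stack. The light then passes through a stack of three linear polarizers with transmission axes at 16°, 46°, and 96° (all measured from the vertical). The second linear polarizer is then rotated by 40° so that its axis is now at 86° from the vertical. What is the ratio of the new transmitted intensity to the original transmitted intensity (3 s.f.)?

Before rotation:
Unpolarized light through the first polarizer → I₁ = ½ I₀, now polarized at 16°.
I₂ = I₁ cos²(46° − 16°) = 0.5 I₀ · cos²(30°) = 0.375 I₀.
I₃ = I₂ cos²(96° − 46°) = 0.375 I₀ · cos²(50°) = 0.1549 I₀.
After rotation:
Unpolarized light through the first polarizer → I₁ = ½ I₀, now polarized at 16°.
I₂ = I₁ cos²(86° − 16°) = 0.5 I₀ · cos²(70°) = 0.05849 I₀.
I₃ = I₂ cos²(96° − 86°) = 0.05849 I₀ · cos²(10°) = 0.05673 I₀.
Ratio = 0.05673 / 0.1549 = 0.3661.

I_new/I_old ≈ 0.366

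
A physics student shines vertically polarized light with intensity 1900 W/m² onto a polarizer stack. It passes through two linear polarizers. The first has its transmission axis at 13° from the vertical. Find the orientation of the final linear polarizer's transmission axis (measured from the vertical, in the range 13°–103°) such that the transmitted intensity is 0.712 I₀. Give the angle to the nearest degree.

By Malus's law, I₁ = I₀ cos²(13° − 0°) = I₀ cos²(13°) = 0.9494 I₀.
Need I₂/I₀ = 0.712, so cos²(θ − 13°) = 0.712 / 0.9494 = 0.7499.
θ − 13° = arccos(√0.7499) = 30.0°, giving θ ≈ 13 + 30.0 = 43.0°.

θ ≈ 43°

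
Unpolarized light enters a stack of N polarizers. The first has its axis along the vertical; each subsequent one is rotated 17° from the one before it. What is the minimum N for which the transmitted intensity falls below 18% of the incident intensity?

N = 13

First polarizer halves the unpolarized light: factor 1/2.
Each further stage multiplies by cos²(17°) = 0.9145.
After N polarizers: T = 0.5·0.9145^(N−1). Require T < 0.18 ⇒ N−1 > ln(0.18/0.5)/ln(0.9145) = 11.43, so N−1 ≥ 12 and N = 13.
Check: N=13 gives T = 0.1711 < 0.18; N=12 gives T = 0.1871.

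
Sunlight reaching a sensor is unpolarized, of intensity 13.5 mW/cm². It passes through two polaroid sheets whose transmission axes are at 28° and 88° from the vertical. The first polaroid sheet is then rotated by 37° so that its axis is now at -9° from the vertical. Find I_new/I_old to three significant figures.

Before rotation:
Unpolarized light through the first polarizer → I₁ = ½ I₀, now polarized at 28°.
I₂ = I₁ cos²(88° − 28°) = 0.5 I₀ · cos²(60°) = 0.125 I₀.
After rotation:
Unpolarized light through the first polarizer → I₁ = ½ I₀, now polarized at -9°.
Angle between axes 1 and 2: 83°. I₂ = 0.5 I₀ · cos²(83°) = 0.007426 I₀.
Ratio = 0.007426 / 0.125 = 0.05941.

I_new/I_old ≈ 0.0594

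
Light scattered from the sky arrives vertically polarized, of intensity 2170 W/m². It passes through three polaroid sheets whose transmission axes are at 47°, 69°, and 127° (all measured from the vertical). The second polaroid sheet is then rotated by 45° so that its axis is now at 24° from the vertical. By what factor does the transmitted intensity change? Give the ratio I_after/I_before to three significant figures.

I_new/I_old ≈ 0.178

Before rotation:
I₁ = I₀ cos²(47° − 0°) = I₀ cos²(47°) = 0.4651 I₀.
I₂ = I₁ cos²(69° − 47°) = 0.4651 I₀ · cos²(22°) = 0.3999 I₀.
I₃ = I₂ cos²(127° − 69°) = 0.3999 I₀ · cos²(58°) = 0.1123 I₀.
After rotation:
I₁ = I₀ cos²(47° − 0°) = I₀ cos²(47°) = 0.4651 I₀.
I₂ = I₁ cos²(24° − 47°) = 0.4651 I₀ · cos²(23°) = 0.3941 I₀.
Angle between axes 2 and 3: 77°. I₃ = 0.3941 I₀ · cos²(77°) = 0.01994 I₀.
Ratio = 0.01994 / 0.1123 = 0.1776.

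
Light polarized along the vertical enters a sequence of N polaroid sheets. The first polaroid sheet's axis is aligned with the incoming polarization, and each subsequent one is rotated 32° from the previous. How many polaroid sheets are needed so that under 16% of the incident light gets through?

N = 7

First polarizer is aligned with the polarization: full transmission.
Each further stage multiplies by cos²(32°) = 0.7192.
After N polarizers: T = 0.7192^(N−1). Require T < 0.16 ⇒ N−1 > ln(0.16)/ln(0.7192) = 5.56, so N−1 ≥ 6 and N = 7.
Check: N=7 gives T = 0.1384 < 0.16; N=6 gives T = 0.1924.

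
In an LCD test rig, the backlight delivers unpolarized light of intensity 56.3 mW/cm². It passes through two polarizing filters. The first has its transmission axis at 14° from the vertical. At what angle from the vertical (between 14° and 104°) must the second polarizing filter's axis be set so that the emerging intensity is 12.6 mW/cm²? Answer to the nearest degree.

Unpolarized light through the first polarizer → I₁ = ½ I₀, now polarized at 14°.
Target fraction: 12.6 / 56.3 mW/cm² = 0.2238 of I₀.
Need I₂/I₀ = 0.2238, so cos²(θ − 14°) = 0.2238 / 0.5 = 0.4476.
θ − 14° = arccos(√0.4476) = 48.0°, giving θ ≈ 14 + 48.0 = 62.0°.

θ ≈ 62°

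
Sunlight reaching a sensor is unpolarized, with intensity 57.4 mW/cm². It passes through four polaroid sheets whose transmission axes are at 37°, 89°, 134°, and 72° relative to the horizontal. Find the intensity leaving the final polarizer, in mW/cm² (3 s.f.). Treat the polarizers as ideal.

I ≈ 1.20 mW/cm²

Unpolarized light through the first polarizer → I₁ = 57.4 mW/cm²/2 = 28.7 mW/cm², polarized at 37°.
I₂ = I₁ · cos²(52°) = 28.7 · 0.379 = 10.88 mW/cm².
I₃ = I₂ · cos²(45°) = 10.88 · 0.5 = 5.439 mW/cm².
I₄ = I₃ · cos²(62°) = 5.439 · 0.2204 = 1.199 mW/cm².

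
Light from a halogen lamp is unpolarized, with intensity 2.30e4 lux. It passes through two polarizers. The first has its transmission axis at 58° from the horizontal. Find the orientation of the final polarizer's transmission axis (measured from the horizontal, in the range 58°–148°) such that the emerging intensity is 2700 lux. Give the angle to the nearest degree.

Unpolarized light through the first polarizer → I₁ = ½ I₀, now polarized at 58°.
Target fraction: 2700 / 2.30e4 lux = 0.1174 of I₀.
Need I₂/I₀ = 0.1174, so cos²(θ − 58°) = 0.1174 / 0.5 = 0.2348.
θ − 58° = arccos(√0.2348) = 61.0°, giving θ ≈ 58 + 61.0 = 119.0°.

θ ≈ 119°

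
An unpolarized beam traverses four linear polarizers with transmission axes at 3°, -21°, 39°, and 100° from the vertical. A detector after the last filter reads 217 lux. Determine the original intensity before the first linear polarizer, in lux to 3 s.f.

I₀ ≈ 8850 lux

Unpolarized light through the first polarizer → I₁ = ½ I₀, now polarized at 3°.
I₂ = I₁ cos²(-21° − 3°) = 0.5 I₀ · cos²(24°) = 0.4173 I₀.
I₃ = I₂ cos²(39° + 21°) = 0.4173 I₀ · cos²(60°) = 0.1043 I₀.
I₄ = I₃ cos²(100° − 39°) = 0.1043 I₀ · cos²(61°) = 0.02452 I₀.
So 217 lux = 0.02452 I₀, giving I₀ = 217/0.02452 = 8850 lux.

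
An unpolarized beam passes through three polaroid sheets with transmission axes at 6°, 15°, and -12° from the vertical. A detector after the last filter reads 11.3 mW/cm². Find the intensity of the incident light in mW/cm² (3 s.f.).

Unpolarized light through the first polarizer → I₁ = ½ I₀, now polarized at 6°.
I₂ = I₁ cos²(15° − 6°) = 0.5 I₀ · cos²(9°) = 0.4878 I₀.
I₃ = I₂ cos²(-12° − 15°) = 0.4878 I₀ · cos²(27°) = 0.3872 I₀.
So 11.3 mW/cm² = 0.3872 I₀, giving I₀ = 11.3/0.3872 = 29.18 mW/cm².

I₀ ≈ 29.2 mW/cm²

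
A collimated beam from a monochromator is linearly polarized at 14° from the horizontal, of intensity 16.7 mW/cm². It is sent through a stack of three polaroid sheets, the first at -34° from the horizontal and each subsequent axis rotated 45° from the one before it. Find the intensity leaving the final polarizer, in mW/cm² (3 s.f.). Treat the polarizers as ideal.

I₁ = 16.7 mW/cm² · cos²(48°) = 7.477 mW/cm².
I₂ = I₁ · cos²(45°) = 7.477 · 0.5 = 3.739 mW/cm².
I₃ = I₂ · cos²(45°) = 3.739 · 0.5 = 1.869 mW/cm².

I ≈ 1.87 mW/cm²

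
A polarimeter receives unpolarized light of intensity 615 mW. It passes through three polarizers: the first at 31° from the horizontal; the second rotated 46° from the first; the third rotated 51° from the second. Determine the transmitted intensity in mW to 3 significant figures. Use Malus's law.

I ≈ 58.8 mW

Unpolarized light through the first polarizer → I₁ = 615 mW/2 = 307.5 mW, polarized at 31°.
I₂ = I₁ · cos²(46°) = 307.5 · 0.4826 = 148.4 mW.
I₃ = I₂ · cos²(51°) = 148.4 · 0.396 = 58.77 mW.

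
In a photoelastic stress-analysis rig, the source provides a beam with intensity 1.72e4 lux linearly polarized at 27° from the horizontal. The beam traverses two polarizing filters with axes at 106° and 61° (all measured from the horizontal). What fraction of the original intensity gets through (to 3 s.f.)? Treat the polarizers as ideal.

I/I₀ ≈ 0.0182

I₁ = 1.72e4 lux · cos²(79°) = 626.2 lux.
I₂ = I₁ · cos²(45°) = 626.2 · 0.5 = 313.1 lux.
Transmitted fraction = 0.0182.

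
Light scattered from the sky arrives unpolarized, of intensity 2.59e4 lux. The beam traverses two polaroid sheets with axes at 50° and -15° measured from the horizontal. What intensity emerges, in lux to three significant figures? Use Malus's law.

I ≈ 2310 lux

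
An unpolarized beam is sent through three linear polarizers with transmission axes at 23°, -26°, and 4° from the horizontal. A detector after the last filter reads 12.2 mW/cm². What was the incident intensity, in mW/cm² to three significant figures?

I₀ ≈ 75.6 mW/cm²

Unpolarized light through the first polarizer → I₁ = ½ I₀, now polarized at 23°.
I₂ = I₁ cos²(-26° − 23°) = 0.5 I₀ · cos²(49°) = 0.2152 I₀.
I₃ = I₂ cos²(4° + 26°) = 0.2152 I₀ · cos²(30°) = 0.1614 I₀.
So 12.2 mW/cm² = 0.1614 I₀, giving I₀ = 12.2/0.1614 = 75.59 mW/cm².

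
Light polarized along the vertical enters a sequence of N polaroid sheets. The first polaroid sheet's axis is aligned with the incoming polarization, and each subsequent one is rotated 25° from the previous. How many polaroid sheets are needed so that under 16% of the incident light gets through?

First polarizer is aligned with the polarization: full transmission.
Each further stage multiplies by cos²(25°) = 0.8214.
After N polarizers: T = 0.8214^(N−1). Require T < 0.16 ⇒ N−1 > ln(0.16)/ln(0.8214) = 9.31, so N−1 ≥ 10 and N = 11.
Check: N=11 gives T = 0.1398 < 0.16; N=10 gives T = 0.1702.

N = 11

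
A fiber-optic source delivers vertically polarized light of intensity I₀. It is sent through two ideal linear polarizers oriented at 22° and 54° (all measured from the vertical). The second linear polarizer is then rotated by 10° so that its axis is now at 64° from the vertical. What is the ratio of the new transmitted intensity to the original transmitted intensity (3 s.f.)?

I_new/I_old ≈ 0.768

Before rotation:
I₁ = I₀ cos²(22° − 0°) = I₀ cos²(22°) = 0.8597 I₀.
I₂ = I₁ cos²(54° − 22°) = 0.8597 I₀ · cos²(32°) = 0.6183 I₀.
After rotation:
I₁ = I₀ cos²(22° − 0°) = I₀ cos²(22°) = 0.8597 I₀.
I₂ = I₁ cos²(64° − 22°) = 0.8597 I₀ · cos²(42°) = 0.4748 I₀.
Ratio = 0.4748 / 0.6183 = 0.7679.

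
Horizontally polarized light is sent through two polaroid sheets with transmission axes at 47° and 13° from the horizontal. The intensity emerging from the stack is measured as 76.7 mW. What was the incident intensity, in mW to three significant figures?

I₀ ≈ 240 mW

By Malus's law, I₁ = I₀ cos²(47° − 0°) = I₀ cos²(47°) = 0.4651 I₀.
I₂ = I₁ cos²(13° − 47°) = 0.4651 I₀ · cos²(34°) = 0.3197 I₀.
So 76.7 mW = 0.3197 I₀, giving I₀ = 76.7/0.3197 = 239.9 mW.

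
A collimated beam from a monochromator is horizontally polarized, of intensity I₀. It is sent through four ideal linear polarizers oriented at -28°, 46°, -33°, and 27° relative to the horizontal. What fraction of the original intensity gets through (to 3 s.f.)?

I₁ = I₀ cos²(-28° − 0°) = I₀ cos²(28°) = 0.7796 I₀.
I₂ = I₁ cos²(46° + 28°) = 0.7796 I₀ · cos²(74°) = 0.05923 I₀.
I₃ = I₂ cos²(-33° − 46°) = 0.05923 I₀ · cos²(79°) = 0.002156 I₀.
I₄ = I₃ cos²(27° + 33°) = 0.002156 I₀ · cos²(60°) = 0.0005391 I₀.
Transmitted fraction = 0.0005391.

≈ 0.000539 I₀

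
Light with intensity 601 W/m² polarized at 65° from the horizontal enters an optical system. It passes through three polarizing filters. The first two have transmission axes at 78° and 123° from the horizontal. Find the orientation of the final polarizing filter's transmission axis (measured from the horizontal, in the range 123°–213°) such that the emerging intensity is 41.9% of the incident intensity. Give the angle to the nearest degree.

θ ≈ 143°

By Malus's law, I₁ = I₀ cos²(78° − 65°) = I₀ cos²(13°) = 0.9494 I₀.
I₂ = I₁ cos²(123° − 78°) = 0.9494 I₀ · cos²(45°) = 0.4747 I₀.
Need I₃/I₀ = 0.419, so cos²(θ − 123°) = 0.419 / 0.4747 = 0.8827.
θ − 123° = arccos(√0.8827) = 20.0°, giving θ ≈ 123 + 20.0 = 143.0°.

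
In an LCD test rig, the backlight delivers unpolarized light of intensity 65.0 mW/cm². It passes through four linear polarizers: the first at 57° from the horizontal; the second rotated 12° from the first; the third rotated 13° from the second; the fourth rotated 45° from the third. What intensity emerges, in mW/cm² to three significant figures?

Unpolarized light through the first polarizer → I₁ = 65.0 mW/cm²/2 = 32.5 mW/cm², polarized at 57°.
I₂ = I₁ · cos²(12°) = 32.5 · 0.9568 = 31.1 mW/cm².
I₃ = I₂ · cos²(13°) = 31.1 · 0.9494 = 29.52 mW/cm².
I₄ = I₃ · cos²(45°) = 29.52 · 0.5 = 14.76 mW/cm².

I ≈ 14.8 mW/cm²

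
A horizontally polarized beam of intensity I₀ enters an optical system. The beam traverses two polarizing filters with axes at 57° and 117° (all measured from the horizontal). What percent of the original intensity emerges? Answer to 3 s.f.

By Malus's law, I₁ = I₀ cos²(57° − 0°) = I₀ cos²(57°) = 0.2966 I₀.
I₂ = I₁ cos²(117° − 57°) = 0.2966 I₀ · cos²(60°) = 0.07416 I₀.
That is 7.416% of the incident intensity.

≈ 7.42%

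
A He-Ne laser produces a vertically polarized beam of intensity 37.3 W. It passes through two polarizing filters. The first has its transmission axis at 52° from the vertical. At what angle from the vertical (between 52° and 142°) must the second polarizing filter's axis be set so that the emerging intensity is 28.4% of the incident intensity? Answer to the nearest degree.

θ ≈ 82°

By Malus's law, I₁ = I₀ cos²(52° − 0°) = I₀ cos²(52°) = 0.379 I₀.
Need I₂/I₀ = 0.284, so cos²(θ − 52°) = 0.284 / 0.379 = 0.7493.
θ − 52° = arccos(√0.7493) = 30.0°, giving θ ≈ 52 + 30.0 = 82.0°.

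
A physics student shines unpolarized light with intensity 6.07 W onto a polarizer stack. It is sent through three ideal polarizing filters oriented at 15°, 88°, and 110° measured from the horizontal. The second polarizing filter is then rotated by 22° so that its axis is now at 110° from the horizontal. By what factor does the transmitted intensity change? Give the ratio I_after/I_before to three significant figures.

Before rotation:
Unpolarized light through the first polarizer → I₁ = ½ I₀, now polarized at 15°.
I₂ = I₁ cos²(88° − 15°) = 0.5 I₀ · cos²(73°) = 0.04274 I₀.
I₃ = I₂ cos²(110° − 88°) = 0.04274 I₀ · cos²(22°) = 0.03674 I₀.
After rotation:
Unpolarized light through the first polarizer → I₁ = ½ I₀, now polarized at 15°.
Angle between axes 1 and 2: 85°. I₂ = 0.5 I₀ · cos²(85°) = 0.003798 I₀.
I₃ = I₂ cos²(110° − 110°) = 0.003798 I₀ · cos²(0°) = 0.003798 I₀.
Ratio = 0.003798 / 0.03674 = 0.1034.

I_new/I_old ≈ 0.103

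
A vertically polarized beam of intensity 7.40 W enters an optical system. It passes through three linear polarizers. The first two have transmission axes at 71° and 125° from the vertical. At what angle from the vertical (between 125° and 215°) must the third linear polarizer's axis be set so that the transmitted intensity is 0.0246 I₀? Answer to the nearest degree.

I₁ = I₀ cos²(71° − 0°) = I₀ cos²(71°) = 0.106 I₀.
I₂ = I₁ cos²(125° − 71°) = 0.106 I₀ · cos²(54°) = 0.03662 I₀.
Need I₃/I₀ = 0.0246, so cos²(θ − 125°) = 0.0246 / 0.03662 = 0.6718.
θ − 125° = arccos(√0.6718) = 35.0°, giving θ ≈ 125 + 35.0 = 160.0°.

θ ≈ 160°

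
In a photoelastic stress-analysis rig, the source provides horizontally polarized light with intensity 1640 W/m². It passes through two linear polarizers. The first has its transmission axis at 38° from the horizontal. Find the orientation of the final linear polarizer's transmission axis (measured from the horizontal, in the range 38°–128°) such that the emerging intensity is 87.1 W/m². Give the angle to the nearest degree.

By Malus's law, I₁ = I₀ cos²(38° − 0°) = I₀ cos²(38°) = 0.621 I₀.
Target fraction: 87.1 / 1640 W/m² = 0.05311 of I₀.
Need I₂/I₀ = 0.05311, so cos²(θ − 38°) = 0.05311 / 0.621 = 0.08553.
θ − 38° = arccos(√0.08553) = 73.0°, giving θ ≈ 38 + 73.0 = 111.0°.

θ ≈ 111°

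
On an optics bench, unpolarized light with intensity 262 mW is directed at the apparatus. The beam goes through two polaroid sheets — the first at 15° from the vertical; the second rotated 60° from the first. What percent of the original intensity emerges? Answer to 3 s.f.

≈ 12.5%

Unpolarized light through the first polarizer → I₁ = 262 mW/2 = 131 mW, polarized at 15°.
I₂ = I₁ · cos²(60°) = 131 · 0.25 = 32.75 mW.
That is 12.5% of the incident intensity.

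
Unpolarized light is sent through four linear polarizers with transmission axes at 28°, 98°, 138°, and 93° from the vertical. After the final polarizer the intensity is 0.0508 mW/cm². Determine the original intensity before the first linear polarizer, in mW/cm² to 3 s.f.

Unpolarized light through the first polarizer → I₁ = ½ I₀, now polarized at 28°.
I₂ = I₁ cos²(98° − 28°) = 0.5 I₀ · cos²(70°) = 0.05849 I₀.
I₃ = I₂ cos²(138° − 98°) = 0.05849 I₀ · cos²(40°) = 0.03432 I₀.
I₄ = I₃ cos²(93° − 138°) = 0.03432 I₀ · cos²(45°) = 0.01716 I₀.
So 0.0508 mW/cm² = 0.01716 I₀, giving I₀ = 0.0508/0.01716 = 2.96 mW/cm².

I₀ ≈ 2.96 mW/cm²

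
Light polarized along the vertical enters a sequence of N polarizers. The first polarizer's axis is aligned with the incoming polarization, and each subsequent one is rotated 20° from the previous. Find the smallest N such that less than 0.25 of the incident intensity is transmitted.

First polarizer is aligned with the polarization: full transmission.
Each further stage multiplies by cos²(20°) = 0.883.
After N polarizers: T = 0.883^(N−1). Require T < 0.25 ⇒ N−1 > ln(0.25)/ln(0.883) = 11.14, so N−1 ≥ 12 and N = 13.
Check: N=13 gives T = 0.2247 < 0.25; N=12 gives T = 0.2545.

N = 13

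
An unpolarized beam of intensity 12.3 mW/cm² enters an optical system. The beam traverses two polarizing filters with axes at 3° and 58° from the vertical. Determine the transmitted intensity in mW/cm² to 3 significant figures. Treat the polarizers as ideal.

Unpolarized light through the first polarizer → I₁ = 12.3 mW/cm²/2 = 6.15 mW/cm², polarized at 3°.
I₂ = I₁ · cos²(55°) = 6.15 · 0.329 = 2.023 mW/cm².

I ≈ 2.02 mW/cm²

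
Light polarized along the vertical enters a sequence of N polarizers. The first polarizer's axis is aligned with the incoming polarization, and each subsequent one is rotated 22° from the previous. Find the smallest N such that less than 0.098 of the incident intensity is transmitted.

N = 17

First polarizer is aligned with the polarization: full transmission.
Each further stage multiplies by cos²(22°) = 0.8597.
After N polarizers: T = 0.8597^(N−1). Require T < 0.098 ⇒ N−1 > ln(0.098)/ln(0.8597) = 15.36, so N−1 ≥ 16 and N = 17.
Check: N=17 gives T = 0.08898 < 0.098; N=16 gives T = 0.1035.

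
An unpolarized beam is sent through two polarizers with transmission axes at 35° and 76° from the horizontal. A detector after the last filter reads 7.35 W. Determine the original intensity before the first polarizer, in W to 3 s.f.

I₀ ≈ 25.8 W

Unpolarized light through the first polarizer → I₁ = ½ I₀, now polarized at 35°.
I₂ = I₁ cos²(76° − 35°) = 0.5 I₀ · cos²(41°) = 0.2848 I₀.
So 7.35 W = 0.2848 I₀, giving I₀ = 7.35/0.2848 = 25.81 W.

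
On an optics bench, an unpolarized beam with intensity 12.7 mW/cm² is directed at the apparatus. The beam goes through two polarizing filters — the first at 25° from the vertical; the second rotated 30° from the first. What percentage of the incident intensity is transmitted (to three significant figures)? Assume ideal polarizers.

Unpolarized light through the first polarizer → I₁ = 12.7 mW/cm²/2 = 6.35 mW/cm², polarized at 25°.
I₂ = I₁ · cos²(30°) = 6.35 · 0.75 = 4.763 mW/cm².
That is 37.5% of the incident intensity.

≈ 37.5%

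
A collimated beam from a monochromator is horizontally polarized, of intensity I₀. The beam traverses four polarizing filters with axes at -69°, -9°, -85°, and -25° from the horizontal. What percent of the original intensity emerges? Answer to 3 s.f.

≈ 0.0470%

I₁ = I₀ cos²(-69° − 0°) = I₀ cos²(69°) = 0.1284 I₀.
I₂ = I₁ cos²(-9° + 69°) = 0.1284 I₀ · cos²(60°) = 0.03211 I₀.
I₃ = I₂ cos²(-85° + 9°) = 0.03211 I₀ · cos²(76°) = 0.001879 I₀.
I₄ = I₃ cos²(-25° + 85°) = 0.001879 I₀ · cos²(60°) = 0.0004698 I₀.
That is 0.04698% of the incident intensity.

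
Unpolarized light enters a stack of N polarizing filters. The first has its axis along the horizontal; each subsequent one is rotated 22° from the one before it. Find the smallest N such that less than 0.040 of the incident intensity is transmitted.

First polarizer halves the unpolarized light: factor 1/2.
Each further stage multiplies by cos²(22°) = 0.8597.
After N polarizers: T = 0.5·0.8597^(N−1). Require T < 0.040 ⇒ N−1 > ln(0.040/0.5)/ln(0.8597) = 16.70, so N−1 ≥ 17 and N = 18.
Check: N=18 gives T = 0.03825 < 0.040; N=17 gives T = 0.04449.

N = 18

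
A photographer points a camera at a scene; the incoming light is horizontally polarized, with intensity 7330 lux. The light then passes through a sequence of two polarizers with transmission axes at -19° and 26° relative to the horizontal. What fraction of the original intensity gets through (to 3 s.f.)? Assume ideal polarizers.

By Malus's law, I₁ = 7330 lux · cos²(19°) = 6553 lux.
I₂ = I₁ · cos²(45°) = 6553 · 0.5 = 3277 lux.
Transmitted fraction = 0.447.

I/I₀ ≈ 0.447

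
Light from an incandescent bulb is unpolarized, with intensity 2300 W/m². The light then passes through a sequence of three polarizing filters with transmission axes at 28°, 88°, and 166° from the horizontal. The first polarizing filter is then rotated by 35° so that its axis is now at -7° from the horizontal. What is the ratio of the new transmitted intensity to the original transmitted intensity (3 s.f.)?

I_new/I_old ≈ 0.0304

Before rotation:
Unpolarized light through the first polarizer → I₁ = ½ I₀, now polarized at 28°.
I₂ = I₁ cos²(88° − 28°) = 0.5 I₀ · cos²(60°) = 0.125 I₀.
I₃ = I₂ cos²(166° − 88°) = 0.125 I₀ · cos²(78°) = 0.005403 I₀.
After rotation:
Unpolarized light through the first polarizer → I₁ = ½ I₀, now polarized at -7°.
Angle between axes 1 and 2: 85°. I₂ = 0.5 I₀ · cos²(85°) = 0.003798 I₀.
I₃ = I₂ cos²(166° − 88°) = 0.003798 I₀ · cos²(78°) = 0.0001642 I₀.
Ratio = 0.0001642 / 0.005403 = 0.03038.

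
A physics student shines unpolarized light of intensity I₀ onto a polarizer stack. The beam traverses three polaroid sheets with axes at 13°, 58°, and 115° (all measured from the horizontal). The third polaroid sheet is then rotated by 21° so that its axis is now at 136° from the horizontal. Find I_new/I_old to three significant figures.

I_new/I_old ≈ 0.146

Before rotation:
Unpolarized light through the first polarizer → I₁ = ½ I₀, now polarized at 13°.
I₂ = I₁ cos²(58° − 13°) = 0.5 I₀ · cos²(45°) = 0.25 I₀.
I₃ = I₂ cos²(115° − 58°) = 0.25 I₀ · cos²(57°) = 0.07416 I₀.
After rotation:
Unpolarized light through the first polarizer → I₁ = ½ I₀, now polarized at 13°.
I₂ = I₁ cos²(58° − 13°) = 0.5 I₀ · cos²(45°) = 0.25 I₀.
I₃ = I₂ cos²(136° − 58°) = 0.25 I₀ · cos²(78°) = 0.01081 I₀.
Ratio = 0.01081 / 0.07416 = 0.1457.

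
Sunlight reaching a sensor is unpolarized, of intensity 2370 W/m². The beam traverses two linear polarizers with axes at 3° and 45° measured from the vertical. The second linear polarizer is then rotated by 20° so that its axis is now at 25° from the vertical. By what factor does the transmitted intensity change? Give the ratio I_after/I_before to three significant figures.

Before rotation:
Unpolarized light through the first polarizer → I₁ = ½ I₀, now polarized at 3°.
I₂ = I₁ cos²(45° − 3°) = 0.5 I₀ · cos²(42°) = 0.2761 I₀.
After rotation:
Unpolarized light through the first polarizer → I₁ = ½ I₀, now polarized at 3°.
I₂ = I₁ cos²(25° − 3°) = 0.5 I₀ · cos²(22°) = 0.4298 I₀.
Ratio = 0.4298 / 0.2761 = 1.557.

I_new/I_old ≈ 1.56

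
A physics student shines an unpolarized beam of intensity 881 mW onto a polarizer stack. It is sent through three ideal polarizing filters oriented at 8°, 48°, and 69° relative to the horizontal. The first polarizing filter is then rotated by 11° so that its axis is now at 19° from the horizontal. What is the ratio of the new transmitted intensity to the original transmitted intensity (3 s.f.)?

I_new/I_old ≈ 1.30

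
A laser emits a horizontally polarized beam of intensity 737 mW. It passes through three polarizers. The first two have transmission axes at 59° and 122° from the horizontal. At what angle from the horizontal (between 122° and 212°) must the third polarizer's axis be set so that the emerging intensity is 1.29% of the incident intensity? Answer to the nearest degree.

By Malus's law, I₁ = I₀ cos²(59° − 0°) = I₀ cos²(59°) = 0.2653 I₀.
I₂ = I₁ cos²(122° − 59°) = 0.2653 I₀ · cos²(63°) = 0.05467 I₀.
Need I₃/I₀ = 0.0129, so cos²(θ − 122°) = 0.0129 / 0.05467 = 0.2359.
θ − 122° = arccos(√0.2359) = 60.9°, giving θ ≈ 122 + 60.9 = 182.9°.

θ ≈ 183°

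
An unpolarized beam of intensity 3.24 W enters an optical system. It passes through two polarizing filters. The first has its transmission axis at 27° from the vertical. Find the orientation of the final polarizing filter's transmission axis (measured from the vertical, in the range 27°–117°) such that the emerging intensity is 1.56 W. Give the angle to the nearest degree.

Unpolarized light through the first polarizer → I₁ = ½ I₀, now polarized at 27°.
Target fraction: 1.56 / 3.24 W = 0.4815 of I₀.
Need I₂/I₀ = 0.4815, so cos²(θ − 27°) = 0.4815 / 0.5 = 0.963.
θ − 27° = arccos(√0.963) = 11.1°, giving θ ≈ 27 + 11.1 = 38.1°.

θ ≈ 38°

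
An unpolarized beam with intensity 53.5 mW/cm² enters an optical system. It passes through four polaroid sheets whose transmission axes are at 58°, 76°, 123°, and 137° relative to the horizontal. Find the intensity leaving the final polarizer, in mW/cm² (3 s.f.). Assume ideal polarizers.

Unpolarized light through the first polarizer → I₁ = 53.5 mW/cm²/2 = 26.75 mW/cm², polarized at 58°.
I₂ = I₁ · cos²(18°) = 26.75 · 0.9045 = 24.2 mW/cm².
I₃ = I₂ · cos²(47°) = 24.2 · 0.4651 = 11.25 mW/cm².
I₄ = I₃ · cos²(14°) = 11.25 · 0.9415 = 10.6 mW/cm².

I ≈ 10.6 mW/cm²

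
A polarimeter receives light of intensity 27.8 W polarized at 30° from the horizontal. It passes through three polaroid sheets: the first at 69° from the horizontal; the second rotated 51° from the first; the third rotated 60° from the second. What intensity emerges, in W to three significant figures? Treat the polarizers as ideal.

I ≈ 1.66 W

I₁ = 27.8 W · cos²(39°) = 16.79 W.
I₂ = I₁ · cos²(51°) = 16.79 · 0.396 = 6.65 W.
I₃ = I₂ · cos²(60°) = 6.65 · 0.25 = 1.662 W.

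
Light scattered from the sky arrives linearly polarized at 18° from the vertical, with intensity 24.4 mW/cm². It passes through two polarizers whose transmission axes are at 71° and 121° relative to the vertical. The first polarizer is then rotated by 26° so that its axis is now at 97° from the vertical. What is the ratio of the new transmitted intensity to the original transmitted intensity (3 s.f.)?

I_new/I_old ≈ 0.203

Before rotation:
I₁ = I₀ cos²(71° − 18°) = I₀ cos²(53°) = 0.3622 I₀.
I₂ = I₁ cos²(121° − 71°) = 0.3622 I₀ · cos²(50°) = 0.1496 I₀.
After rotation:
I₁ = I₀ cos²(97° − 18°) = I₀ cos²(79°) = 0.03641 I₀.
I₂ = I₁ cos²(121° − 97°) = 0.03641 I₀ · cos²(24°) = 0.03038 I₀.
Ratio = 0.03038 / 0.1496 = 0.203.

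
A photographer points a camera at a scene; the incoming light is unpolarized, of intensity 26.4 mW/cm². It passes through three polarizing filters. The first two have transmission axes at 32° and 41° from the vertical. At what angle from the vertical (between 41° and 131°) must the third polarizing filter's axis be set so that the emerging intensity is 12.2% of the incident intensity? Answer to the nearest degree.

Unpolarized light through the first polarizer → I₁ = ½ I₀, now polarized at 32°.
I₂ = I₁ cos²(41° − 32°) = 0.5 I₀ · cos²(9°) = 0.4878 I₀.
Need I₃/I₀ = 0.122, so cos²(θ − 41°) = 0.122 / 0.4878 = 0.2501.
θ − 41° = arccos(√0.2501) = 60.0°, giving θ ≈ 41 + 60.0 = 101.0°.

θ ≈ 101°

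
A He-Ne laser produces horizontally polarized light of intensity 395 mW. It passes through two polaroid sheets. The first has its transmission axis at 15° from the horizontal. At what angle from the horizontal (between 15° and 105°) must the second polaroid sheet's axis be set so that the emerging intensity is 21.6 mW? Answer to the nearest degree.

θ ≈ 91°

By Malus's law, I₁ = I₀ cos²(15° − 0°) = I₀ cos²(15°) = 0.933 I₀.
Target fraction: 21.6 / 395 mW = 0.05468 of I₀.
Need I₂/I₀ = 0.05468, so cos²(θ − 15°) = 0.05468 / 0.933 = 0.05861.
θ − 15° = arccos(√0.05861) = 76.0°, giving θ ≈ 15 + 76.0 = 91.0°.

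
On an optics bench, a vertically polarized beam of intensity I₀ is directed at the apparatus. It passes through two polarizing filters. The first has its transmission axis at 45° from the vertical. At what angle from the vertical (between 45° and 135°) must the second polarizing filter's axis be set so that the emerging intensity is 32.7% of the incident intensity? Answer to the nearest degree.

θ ≈ 81°

By Malus's law, I₁ = I₀ cos²(45° − 0°) = I₀ cos²(45°) = 0.5 I₀.
Need I₂/I₀ = 0.327, so cos²(θ − 45°) = 0.327 / 0.5 = 0.654.
θ − 45° = arccos(√0.654) = 36.0°, giving θ ≈ 45 + 36.0 = 81.0°.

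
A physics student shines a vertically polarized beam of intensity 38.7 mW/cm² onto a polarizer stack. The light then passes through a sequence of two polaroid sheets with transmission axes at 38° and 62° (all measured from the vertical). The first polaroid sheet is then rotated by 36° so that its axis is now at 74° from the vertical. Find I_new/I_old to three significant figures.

I_new/I_old ≈ 0.140

Before rotation:
I₁ = I₀ cos²(38° − 0°) = I₀ cos²(38°) = 0.621 I₀.
I₂ = I₁ cos²(62° − 38°) = 0.621 I₀ · cos²(24°) = 0.5182 I₀.
After rotation:
I₁ = I₀ cos²(74° − 0°) = I₀ cos²(74°) = 0.07598 I₀.
I₂ = I₁ cos²(62° − 74°) = 0.07598 I₀ · cos²(12°) = 0.07269 I₀.
Ratio = 0.07269 / 0.5182 = 0.1403.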